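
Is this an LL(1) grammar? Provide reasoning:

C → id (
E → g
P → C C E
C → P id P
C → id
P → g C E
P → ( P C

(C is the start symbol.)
No. Predict set conflict for C: { 'id' }

A grammar is LL(1) if for each non-terminal N with multiple productions, the predict sets of those productions are pairwise disjoint, where PREDICT(N → α) = (FIRST(α) \ {ε}) ∪ (FOLLOW(N) if α ⇒* ε).

Relevant sets:
  FIRST(P) = { '(', 'g', 'id' }
  FIRST(C) = { '(', 'g', 'id' }

For C:
  PREDICT(C → id '(') = { 'id' }
  PREDICT(C → P id P) = { '(', 'g', 'id' }
  PREDICT(C → id) = { 'id' }
For P:
  PREDICT(P → C C E) = { '(', 'g', 'id' }
  PREDICT(P → g C E) = { 'g' }
  PREDICT(P → '(' P C) = { '(' }
E has a single production, so nothing to check there.

Conflict found: Predict set conflict for C: { 'id' }
The grammar is NOT LL(1).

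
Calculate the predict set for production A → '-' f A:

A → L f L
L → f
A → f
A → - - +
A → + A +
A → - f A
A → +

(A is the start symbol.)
PREDICT(A → '-' f A) = (FIRST(RHS) \ {ε}) ∪ (FOLLOW(A) if ε ∈ FIRST(RHS), i.e. RHS ⇒* ε)
FIRST('-' f A) = { '-' }
ε ∉ FIRST('-' f A), so FOLLOW(A) is not added.
PREDICT(A → '-' f A) = { '-' }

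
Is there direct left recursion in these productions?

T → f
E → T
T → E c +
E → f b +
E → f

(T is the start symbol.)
No direct left recursion

T → f: starts with f
E → T: starts with T
T → E c +: starts with E
E → f b +: starts with f
E → f: starts with f

No direct left recursion found.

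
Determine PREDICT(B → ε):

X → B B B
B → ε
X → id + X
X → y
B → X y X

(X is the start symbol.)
{ $, 'id', 'y' }

PREDICT(B → ε) = (FIRST(RHS) \ {ε}) ∪ (FOLLOW(B) if ε ∈ FIRST(RHS), i.e. RHS ⇒* ε)
The right-hand side is ε (FIRST(ε) = { ε }), so the predict set is FOLLOW(B) = { $, 'id', 'y' }
PREDICT(B → ε) = { $, 'id', 'y' }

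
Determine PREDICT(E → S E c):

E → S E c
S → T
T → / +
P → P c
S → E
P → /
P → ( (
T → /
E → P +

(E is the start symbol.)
PREDICT(E → S E c) = (FIRST(RHS) \ {ε}) ∪ (FOLLOW(E) if ε ∈ FIRST(RHS), i.e. RHS ⇒* ε)
FIRST(S) = { '(', '/' }
FIRST(S E c) = { '(', '/' }
ε ∉ FIRST(S E c), so FOLLOW(E) is not added.
PREDICT(E → S E c) = { '(', '/' }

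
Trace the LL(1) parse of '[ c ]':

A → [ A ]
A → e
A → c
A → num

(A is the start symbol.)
LL(1) parsing maintains a stack (initially the start symbol over $) and the input. At each step: if the stack top is a terminal, match it against the current input token; if it is a non-terminal N, replace it with the RHS of M[N, lookahead] (the unique production whose predict set contains the lookahead).

Stack is shown with the top on the left.

Stack    Input    Action
------------------------
A $      [ c ] $  output A → [ A ]
[ A ] $  [ c ] $  match '['
A ] $    c ] $    output A → c
c ] $    c ] $    match 'c'
] $      ] $      match ']'
$        $        accept

The string is accepted.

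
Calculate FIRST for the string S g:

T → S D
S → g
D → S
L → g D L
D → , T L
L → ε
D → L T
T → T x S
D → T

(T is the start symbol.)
FIRST sets of the non-terminals involved (from the grammar, by fixed-point iteration):
  FIRST(S) = { 'g' }

To compute FIRST(S g), process the symbols left to right:
Symbol S is a non-terminal. Add FIRST(S) \ {ε} = { 'g' }
S is not nullable (ε ∉ FIRST(S)), so stop here.
FIRST(S g) = { 'g' }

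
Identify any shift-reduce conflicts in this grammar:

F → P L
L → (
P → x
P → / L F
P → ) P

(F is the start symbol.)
No shift-reduce conflicts

A shift-reduce conflict occurs when an LR(0) state has both:
  - a complete (reduce) item [A → α .] (dot at the end), and
  - a shift item [B → β . c γ] (dot before a terminal).

Augment with F' → F and build the canonical LR(0) collection (I0 = CLOSURE({[F' → . F]}), then GOTO on every symbol after a dot until no new states appear). It has 11 states:
  I0: { [F → . P L], [F' → . F], [P → . ) P], [P → . / L F], [P → . x] }  — shift
  I1: { [P → ) . P], [P → . ) P], [P → . / L F], [P → . x] }  — shift
  I2: { [L → . (], [P → / . L F] }  — shift
  I3: { [F' → F .] }  — accept
  I4: { [F → P . L], [L → . (] }  — shift
  I5: { [P → x .] }  — reduce
  I6: { [L → ( .] }  — reduce
  I7: { [F → P L .] }  — reduce
  I8: { [F → . P L], [P → . ) P], [P → . / L F], [P → . x], [P → / L . F] }  — shift
  I9: { [P → / L F .] }  — reduce
  I10: { [P → ) P .] }  — reduce

No state contains both a complete item and a shift item.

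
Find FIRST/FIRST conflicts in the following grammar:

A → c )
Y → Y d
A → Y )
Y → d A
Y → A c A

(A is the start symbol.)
A FIRST/FIRST conflict occurs when two productions N → α and N → β for the same non-terminal have FIRST(α) ∩ FIRST(β) ≠ ∅ (with ε ∈ FIRST of a nullable right-hand side, so two nullable alternatives also conflict).

FIRST sets of the non-terminals at (or reachable through a nullable prefix from) the front of some alternative:
  FIRST(Y) = { 'c', 'd' }
  FIRST(A) = { 'c', 'd' }

Productions for A:
  A → c ): FIRST = { 'c' }
  A → Y ): FIRST = { 'c', 'd' }
Productions for Y:
  Y → Y d: FIRST = { 'c', 'd' }
  Y → d A: FIRST = { 'd' }
  Y → A c A: FIRST = { 'c', 'd' }

Conflict for A: A → c ) and A → Y )
  Overlap: { 'c' }
Conflict for Y: Y → Y d and Y → d A
  Overlap: { 'd' }
Conflict for Y: Y → Y d and Y → A c A
  Overlap: { 'c', 'd' }
Conflict for Y: Y → d A and Y → A c A
  Overlap: { 'd' }

Answer: Yes. A → c ')' / A → Y ')' on { 'c' }; Y → Y d / Y → d A on { 'd' }; Y → Y d / Y → A c A on { 'c', 'd' }; Y → d A / Y → A c A on { 'd' }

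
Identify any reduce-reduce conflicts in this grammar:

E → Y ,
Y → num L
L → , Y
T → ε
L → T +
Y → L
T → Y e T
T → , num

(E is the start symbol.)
Yes — I7: [Y → L .] vs [Y → num L .]; I14: [T → .] vs [T → , num .]

A reduce-reduce conflict occurs when an LR(0) state has two complete items [A → α .] and [B → β .] — both call for a reduction, and with no lookahead the parser cannot choose between them.

Augment with E' → E and build the canonical LR(0) collection (I0 = CLOSURE({[E' → . E]}), then GOTO on every symbol after a dot until no new states appear). It has 15 states:
  I0: { [E → . Y ,], [E' → . E], [L → . , Y], [L → . T +], [T → . , num], [T → . Y e T], [T → .], [Y → . L], [Y → . num L] }  — shift, reduce
  I1: { [L → , . Y], [L → . , Y], [L → . T +], [T → , . num], [T → . , num], [T → . Y e T], [T → .], [Y → . L], [Y → . num L] }  — shift, reduce
  I2: { [E' → E .] }  — accept
  I3: { [Y → L .] }  — reduce
  I4: { [L → T . +] }  — shift
  I5: { [E → Y . ,], [T → Y . e T] }  — shift
  I6: { [L → . , Y], [L → . T +], [T → . , num], [T → . Y e T], [T → .], [Y → . L], [Y → . num L], [Y → num . L] }  — shift, reduce
  I7: { [Y → L .], [Y → num L .] }  — 2 reduces
  I8: { [T → Y . e T] }  — shift
  I9: { [L → . , Y], [L → . T +], [T → . , num], [T → . Y e T], [T → .], [T → Y e . T], [Y → . L], [Y → . num L] }  — shift, reduce
  I10: { [L → T . +], [T → Y e T .] }  — shift, reduce
  I11: { [L → T + .] }  — reduce
  I12: { [E → Y , .] }  — reduce
  I13: { [L → , Y .], [T → Y . e T] }  — shift, reduce
  I14: { [L → . , Y], [L → . T +], [T → , num .], [T → . , num], [T → . Y e T], [T → .], [Y → . L], [Y → . num L], [Y → num . L] }  — shift, 2 reduces

I7 contains complete items [Y → L .], [Y → num L .] — reduce-reduce conflict.
I14 contains complete items [T → .], [T → , num .] — reduce-reduce conflict.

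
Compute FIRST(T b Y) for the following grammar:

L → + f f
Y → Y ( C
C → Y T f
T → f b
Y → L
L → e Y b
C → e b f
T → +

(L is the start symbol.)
FIRST sets of the non-terminals involved (from the grammar, by fixed-point iteration):
  FIRST(T) = { '+', 'f' }

To compute FIRST(T b Y), process the symbols left to right:
Symbol T is a non-terminal. Add FIRST(T) \ {ε} = { '+', 'f' }
T is not nullable (ε ∉ FIRST(T)), so stop here.
FIRST(T b Y) = { '+', 'f' }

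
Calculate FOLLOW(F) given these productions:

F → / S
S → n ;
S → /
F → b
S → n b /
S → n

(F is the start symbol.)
To compute FOLLOW(F), find every occurrence of F on a right-hand side N → α F β: add FIRST(β) \ {ε}, and if β is empty or nullable also add FOLLOW(N). Iterate to a fixed point.

F is the start symbol, so $ ∈ FOLLOW(F).
F does not occur on any right-hand side.

Taking the union: FOLLOW(F) = { $ }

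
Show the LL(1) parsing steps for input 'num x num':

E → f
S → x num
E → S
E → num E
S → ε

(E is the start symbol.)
Stack is shown with the top on the left.

Stack    Input        Action
----------------------------
E $      num x num $  output E → num E
num E $  num x num $  match 'num'
E $      x num $      output E → S
S $      x num $      output S → x num
x num $  x num $      match 'x'
num $    num $        match 'num'
$        $            accept

The string is accepted.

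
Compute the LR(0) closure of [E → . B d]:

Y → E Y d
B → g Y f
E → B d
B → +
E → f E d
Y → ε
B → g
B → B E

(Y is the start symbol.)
{ [B → . +], [B → . B E], [B → . g Y f], [B → . g], [E → . B d] }

Start with: [E → . B d]
  [E → . B d] has the dot before B: add [B → . g Y f], [B → . +], [B → . g], [B → . B E]
No further items can be added.

CLOSURE = { [B → . +], [B → . B E], [B → . g Y f], [B → . g], [E → . B d] }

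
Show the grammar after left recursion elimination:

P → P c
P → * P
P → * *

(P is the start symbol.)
P → * P P'
P → * * P'
P' → c P'
P' → ε

P is directly left-recursive. The standard transformation for
  A → A α₁ | ... | A α_m | β₁ | ... | β_n
is
  A  → β₁ A' | ... | β_n A'
  A' → α₁ A' | ... | α_m A' | ε

P → * P becomes P → * P P'
P → * * becomes P → * * P'
P → P c becomes P' → c P'
Add P' → ε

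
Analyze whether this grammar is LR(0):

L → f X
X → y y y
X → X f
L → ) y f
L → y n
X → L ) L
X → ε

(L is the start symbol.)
A grammar is LR(0) if no state in the canonical LR(0) collection has:
  - both a shift item (dot before a terminal) and a complete item (shift-reduce conflict), or
  - two or more complete items (reduce-reduce conflict; the accept item [L' → L .] counts as a complete item here).

Augment with L' → L and build the canonical LR(0) collection (I0 = CLOSURE({[L' → . L]}), then GOTO on every symbol after a dot until no new states appear). It has 16 states:
  I0: { [L → . ) y f], [L → . f X], [L → . y n], [L' → . L] }  — shift
  I1: { [L → ) . y f] }  — shift
  I2: { [L' → L .] }  — accept
  I3: { [L → . ) y f], [L → . f X], [L → . y n], [L → f . X], [X → . L ) L], [X → . X f], [X → . y y y], [X → .] }  — shift, reduce
  I4: { [L → y . n] }  — shift
  I5: { [L → y n .] }  — reduce
  I6: { [X → L . ) L] }  — shift
  I7: { [L → f X .], [X → X . f] }  — shift, reduce
  I8: { [L → y . n], [X → y . y y] }  — shift
  I9: { [X → y y . y] }  — shift
  I10: { [X → y y y .] }  — reduce
  I11: { [X → X f .] }  — reduce
  I12: { [L → . ) y f], [L → . f X], [L → . y n], [X → L ) . L] }  — shift
  I13: { [X → L ) L .] }  — reduce
  I14: { [L → ) y . f] }  — shift
  I15: { [L → ) y f .] }  — reduce

Conflict in state I3:
  Shift-reduce conflict between [X → .] and [L → . ) y f]
So the grammar is NOT LR(0).

Answer: No. Shift-reduce conflict between [X → .] and [L → . ) y f]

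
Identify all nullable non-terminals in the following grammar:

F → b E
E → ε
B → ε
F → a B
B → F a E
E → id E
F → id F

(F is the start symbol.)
A non-terminal is nullable if it can derive ε (the empty string): either it has an ε-production, or it has a production whose right-hand side consists entirely of nullable non-terminals.

ε-productions: E → ε, B → ε
So E, B are immediately nullable.
No further non-terminal can be added: every production for the remaining non-terminals contains a terminal or a non-nullable non-terminal.
Nullable = { 'B', 'E' }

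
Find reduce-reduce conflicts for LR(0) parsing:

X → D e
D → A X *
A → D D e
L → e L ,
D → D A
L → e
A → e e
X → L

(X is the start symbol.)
Yes — I7: [A → e e .] vs [L → e .]

Augment with X' → X and build the canonical LR(0) collection (I0 = CLOSURE({[X' → . X]}), then GOTO on every symbol after a dot until no new states appear). It has 17 states:
  I0: { [A → . D D e], [A → . e e], [D → . A X *], [D → . D A], [L → . e L ,], [L → . e], [X → . D e], [X → . L], [X' → . X] }  — shift
  I1: { [A → . D D e], [A → . e e], [D → . A X *], [D → . D A], [D → A . X *], [L → . e L ,], [L → . e], [X → . D e], [X → . L] }  — shift
  I2: { [A → . D D e], [A → . e e], [A → D . D e], [D → . A X *], [D → . D A], [D → D . A], [X → D . e] }  — shift
  I3: { [X → L .] }  — reduce
  I4: { [X' → X .] }  — accept
  I5: { [A → e . e], [L → . e L ,], [L → . e], [L → e . L ,], [L → e .] }  — shift, reduce
  I6: { [L → e L . ,] }  — shift
  I7: { [A → e e .], [L → . e L ,], [L → . e], [L → e . L ,], [L → e .] }  — shift, 2 reduces
  I8: { [L → . e L ,], [L → . e], [L → e . L ,], [L → e .] }  — shift, reduce
  I9: { [L → e L , .] }  — reduce
  I10: { [A → . D D e], [A → . e e], [D → . A X *], [D → . D A], [D → A . X *], [D → D A .], [L → . e L ,], [L → . e], [X → . D e], [X → . L] }  — shift, reduce
  I11: { [A → . D D e], [A → . e e], [A → D . D e], [A → D D . e], [D → . A X *], [D → . D A], [D → D . A] }  — shift
  I12: { [A → e . e], [X → D e .] }  — shift, reduce
  I13: { [A → e e .] }  — reduce
  I14: { [A → D D e .], [A → e . e] }  — shift, reduce
  I15: { [D → A X . *] }  — shift
  I16: { [D → A X * .] }  — reduce

I7 contains complete items [A → e e .], [L → e .] — reduce-reduce conflict.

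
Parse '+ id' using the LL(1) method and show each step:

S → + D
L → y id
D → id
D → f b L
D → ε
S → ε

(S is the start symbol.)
LL(1) parsing maintains a stack (initially the start symbol over $) and the input. At each step: if the stack top is a terminal, match it against the current input token; if it is a non-terminal N, replace it with the RHS of M[N, lookahead] (the unique production whose predict set contains the lookahead).

Stack is shown with the top on the left.

Stack  Input   Action
---------------------
S $    + id $  output S → + D
+ D $  + id $  match '+'
D $    id $    output D → id
id $   id $    match 'id'
$      $       accept

The string is accepted.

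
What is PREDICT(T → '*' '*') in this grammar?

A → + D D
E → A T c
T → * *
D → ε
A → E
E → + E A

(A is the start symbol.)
PREDICT(T → '*' '*') = (FIRST(RHS) \ {ε}) ∪ (FOLLOW(T) if ε ∈ FIRST(RHS), i.e. RHS ⇒* ε)
FIRST('*' '*') = { '*' }
ε ∉ FIRST('*' '*'), so FOLLOW(T) is not added.
PREDICT(T → '*' '*') = { '*' }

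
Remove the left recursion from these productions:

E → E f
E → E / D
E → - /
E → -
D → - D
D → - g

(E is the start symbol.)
E is directly left-recursive. The standard transformation for
  A → A α₁ | ... | A α_m | β₁ | ... | β_n
is
  A  → β₁ A' | ... | β_n A'
  A' → α₁ A' | ... | α_m A' | ε

E → - / becomes E → - / E'
E → - becomes E → - E'
E → E f becomes E' → f E'
E → E / D becomes E' → / D E'
Add E' → ε

Productions for other non-terminals are unchanged:
  D → - D
  D → - g

Resulting grammar:
E → - / E'
E → - E'
E' → f E'
E' → / D E'
E' → ε
D → - D
D → - g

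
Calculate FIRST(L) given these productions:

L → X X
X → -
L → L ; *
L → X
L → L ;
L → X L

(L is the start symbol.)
To compute FIRST(L), examine every production with L on the left-hand side, reading each right-hand side left to right until a non-nullable symbol is reached.

FIRST sets of the other non-terminals involved (by the same procedure, iterated to a fixed point):
  FIRST(X) = { '-' }

From L → X X:
  - X is a non-terminal: add FIRST(X) \ {ε} = { '-' }
    X is not nullable, so stop
From L → L ; *:
  - L is the symbol being defined: contributes nothing new
    L is not nullable, so stop
From L → X:
  - X is a non-terminal: add FIRST(X) \ {ε} = { '-' }
    X is not nullable, so stop
From L → L ;:
  - L is the symbol being defined: contributes nothing new
    L is not nullable, so stop
From L → X L:
  - X is a non-terminal: add FIRST(X) \ {ε} = { '-' }
    X is not nullable, so stop

Collecting: FIRST(L) = { '-' }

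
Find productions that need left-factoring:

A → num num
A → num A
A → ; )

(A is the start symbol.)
Yes, A has productions with common prefix 'num'

Left-factoring is needed when two productions for the same non-terminal
share a common prefix on the right-hand side.

Productions for A:
  A → num num
  A → num A
  A → ; )

Found common prefix 'num' in productions for A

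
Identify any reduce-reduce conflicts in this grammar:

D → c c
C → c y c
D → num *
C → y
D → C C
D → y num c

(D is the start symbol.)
No reduce-reduce conflicts

Augment with D' → D and build the canonical LR(0) collection (I0 = CLOSURE({[D' → . D]}), then GOTO on every symbol after a dot until no new states appear). It has 15 states:
  I0: { [C → . c y c], [C → . y], [D → . C C], [D → . c c], [D → . num *], [D → . y num c], [D' → . D] }  — shift
  I1: { [C → . c y c], [C → . y], [D → C . C] }  — shift
  I2: { [D' → D .] }  — accept
  I3: { [C → c . y c], [D → c . c] }  — shift
  I4: { [D → num . *] }  — shift
  I5: { [C → y .], [D → y . num c] }  — shift, reduce
  I6: { [D → y num . c] }  — shift
  I7: { [D → y num c .] }  — reduce
  I8: { [D → num * .] }  — reduce
  I9: { [D → c c .] }  — reduce
  I10: { [C → c y . c] }  — shift
  I11: { [C → c y c .] }  — reduce
  I12: { [D → C C .] }  — reduce
  I13: { [C → c . y c] }  — shift
  I14: { [C → y .] }  — reduce

No state contains more than one complete item.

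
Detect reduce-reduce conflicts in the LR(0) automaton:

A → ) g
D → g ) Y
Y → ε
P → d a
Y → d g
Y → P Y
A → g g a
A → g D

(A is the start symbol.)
A reduce-reduce conflict occurs when an LR(0) state has two complete items [A → α .] and [B → β .] — both call for a reduction, and with no lookahead the parser cannot choose between them.

Augment with A' → A and build the canonical LR(0) collection (I0 = CLOSURE({[A' → . A]}), then GOTO on every symbol after a dot until no new states appear). It has 15 states:
  I0: { [A → . ) g], [A → . g D], [A → . g g a], [A' → . A] }  — shift
  I1: { [A → ) . g] }  — shift
  I2: { [A' → A .] }  — accept
  I3: { [A → g . D], [A → g . g a], [D → . g ) Y] }  — shift
  I4: { [A → g D .] }  — reduce
  I5: { [A → g g . a], [D → g . ) Y] }  — shift
  I6: { [D → g ) . Y], [P → . d a], [Y → . P Y], [Y → . d g], [Y → .] }  — shift, reduce
  I7: { [A → g g a .] }  — reduce
  I8: { [P → . d a], [Y → . P Y], [Y → . d g], [Y → .], [Y → P . Y] }  — shift, reduce
  I9: { [D → g ) Y .] }  — reduce
  I10: { [P → d . a], [Y → d . g] }  — shift
  I11: { [P → d a .] }  — reduce
  I12: { [Y → d g .] }  — reduce
  I13: { [Y → P Y .] }  — reduce
  I14: { [A → ) g .] }  — reduce

No state contains more than one complete item.

Answer: No reduce-reduce conflicts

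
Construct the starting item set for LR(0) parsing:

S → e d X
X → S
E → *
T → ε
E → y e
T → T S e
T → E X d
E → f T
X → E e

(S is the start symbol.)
{ [S → . e d X], [S' → . S] }

First, augment the grammar with S' → S
I₀ = CLOSURE({ [S' → . S] }):
  [S' → . S] has the dot before S: add [S → . e d X]
No further items can be added.

I₀ = { [S → . e d X], [S' → . S] }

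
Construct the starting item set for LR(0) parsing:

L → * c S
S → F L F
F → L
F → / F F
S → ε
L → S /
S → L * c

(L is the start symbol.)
First, augment the grammar with L' → L
I₀ = CLOSURE({ [L' → . L] }):
  [L' → . L] has the dot before L: add [L → . * c S], [L → . S /]
  [L → . S /] has the dot before S: add [S → . F L F], [S → .], [S → . L * c]
  [S → . F L F] has the dot before F: add [F → . L], [F → . / F F]
No further items can be added.

I₀ = { [F → . / F F], [F → . L], [L → . * c S], [L → . S /], [L' → . L], [S → . F L F], [S → . L * c], [S → .] }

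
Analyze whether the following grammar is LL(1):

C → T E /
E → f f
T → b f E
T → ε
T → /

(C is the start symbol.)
Yes, the grammar is LL(1).

A grammar is LL(1) if for each non-terminal N with multiple productions, the predict sets of those productions are pairwise disjoint, where PREDICT(N → α) = (FIRST(α) \ {ε}) ∪ (FOLLOW(N) if α ⇒* ε).

Relevant sets:
  FOLLOW(T) = { 'f' }

For T:
  PREDICT(T → b f E) = { 'b' }
  PREDICT(T → ε) = { 'f' }
  PREDICT(T → '/') = { '/' }
C, E have a single production, so nothing to check there.

All predict sets are disjoint. The grammar IS LL(1).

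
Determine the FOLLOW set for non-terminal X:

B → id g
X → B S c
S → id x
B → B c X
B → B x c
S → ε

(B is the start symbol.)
{ $, 'c', 'id', 'x' }

In B → B c X: X is at the end, add FOLLOW(B)

The FOLLOW sets referred to above (computed the same way, to a fixed point):
  FOLLOW(B) = { $, 'c', 'id', 'x' }

Taking the union: FOLLOW(X) = { $, 'c', 'id', 'x' }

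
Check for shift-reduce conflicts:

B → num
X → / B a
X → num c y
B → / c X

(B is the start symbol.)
No shift-reduce conflicts

A shift-reduce conflict occurs when an LR(0) state has both:
  - a complete (reduce) item [A → α .] (dot at the end), and
  - a shift item [B → β . c γ] (dot before a terminal).

Augment with B' → B and build the canonical LR(0) collection (I0 = CLOSURE({[B' → . B]}), then GOTO on every symbol after a dot until no new states appear). It has 12 states:
  I0: { [B → . / c X], [B → . num], [B' → . B] }  — shift
  I1: { [B → / . c X] }  — shift
  I2: { [B' → B .] }  — accept
  I3: { [B → num .] }  — reduce
  I4: { [B → / c . X], [X → . / B a], [X → . num c y] }  — shift
  I5: { [B → . / c X], [B → . num], [X → / . B a] }  — shift
  I6: { [B → / c X .] }  — reduce
  I7: { [X → num . c y] }  — shift
  I8: { [X → num c . y] }  — shift
  I9: { [X → num c y .] }  — reduce
  I10: { [X → / B . a] }  — shift
  I11: { [X → / B a .] }  — reduce

No state contains both a complete item and a shift item.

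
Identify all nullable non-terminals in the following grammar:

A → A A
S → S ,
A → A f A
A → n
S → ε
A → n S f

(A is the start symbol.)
{ 'S' }

A non-terminal is nullable if it can derive ε (the empty string): either it has an ε-production, or it has a production whose right-hand side consists entirely of nullable non-terminals.

ε-productions: S → ε
So S is immediately nullable.
No further non-terminal can be added: every production for the remaining non-terminals contains a terminal or a non-nullable non-terminal.
Nullable = { 'S' }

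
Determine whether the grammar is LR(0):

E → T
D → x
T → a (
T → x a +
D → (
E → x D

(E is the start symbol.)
A grammar is LR(0) if no state in the canonical LR(0) collection has:
  - both a shift item (dot before a terminal) and a complete item (shift-reduce conflict), or
  - two or more complete items (reduce-reduce conflict; the accept item [E' → E .] counts as a complete item here).

Augment with E' → E and build the canonical LR(0) collection (I0 = CLOSURE({[E' → . E]}), then GOTO on every symbol after a dot until no new states appear). It has 11 states:
  I0: { [E → . T], [E → . x D], [E' → . E], [T → . a (], [T → . x a +] }  — shift
  I1: { [E' → E .] }  — accept
  I2: { [E → T .] }  — reduce
  I3: { [T → a . (] }  — shift
  I4: { [D → . (], [D → . x], [E → x . D], [T → x . a +] }  — shift
  I5: { [D → ( .] }  — reduce
  I6: { [E → x D .] }  — reduce
  I7: { [T → x a . +] }  — shift
  I8: { [D → x .] }  — reduce
  I9: { [T → x a + .] }  — reduce
  I10: { [T → a ( .] }  — reduce

Every state is either a pure shift/goto state or contains exactly one complete item and nothing to shift — no conflicts. The grammar is LR(0).

Answer: Yes, the grammar is LR(0)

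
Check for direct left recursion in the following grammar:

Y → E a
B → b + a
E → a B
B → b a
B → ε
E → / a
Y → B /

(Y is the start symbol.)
No direct left recursion

Direct left recursion occurs when N → N α for some non-terminal N (the right-hand side begins with the left-hand side itself).

Y → E a: starts with E
B → b + a: starts with b
E → a B: starts with a
B → b a: starts with b
B → ε: starts with ε
E → / a: starts with '/'
Y → B /: starts with B

No direct left recursion found.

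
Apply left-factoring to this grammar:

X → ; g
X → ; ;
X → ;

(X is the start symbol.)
X → ; X'
X' → g
X' → ;
X' → ε

Left-factoring transforms A → αβ₁ | αβ₂ into A → αA' and A' → β₁ | β₂
(α is the longest common prefix among the alternatives). Repeat until
no nonterminal has two alternatives with a common prefix.

Round 1: X has alternatives sharing prefix ';'. Introduce X': X → ; X'
  Add: X' → g
  Add: X' → ;
  Add: X' → ε

No remaining common prefixes — done.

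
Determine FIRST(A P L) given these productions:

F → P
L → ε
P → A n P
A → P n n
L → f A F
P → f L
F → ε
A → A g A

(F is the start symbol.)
FIRST sets of the non-terminals involved (from the grammar, by fixed-point iteration):
  FIRST(A) = { 'f' }

To compute FIRST(A P L), process the symbols left to right:
Symbol A is a non-terminal. Add FIRST(A) \ {ε} = { 'f' }
A is not nullable (ε ∉ FIRST(A)), so stop here.
FIRST(A P L) = { 'f' }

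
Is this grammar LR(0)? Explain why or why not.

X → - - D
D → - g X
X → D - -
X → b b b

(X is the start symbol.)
Yes, the grammar is LR(0)

Augment with X' → X and build the canonical LR(0) collection (I0 = CLOSURE({[X' → . X]}), then GOTO on every symbol after a dot until no new states appear). It has 14 states:
  I0: { [D → . - g X], [X → . - - D], [X → . D - -], [X → . b b b], [X' → . X] }  — shift
  I1: { [D → - . g X], [X → - . - D] }  — shift
  I2: { [X → D . - -] }  — shift
  I3: { [X' → X .] }  — accept
  I4: { [X → b . b b] }  — shift
  I5: { [X → b b . b] }  — shift
  I6: { [X → b b b .] }  — reduce
  I7: { [X → D - . -] }  — shift
  I8: { [X → D - - .] }  — reduce
  I9: { [D → . - g X], [X → - - . D] }  — shift
  I10: { [D → - g . X], [D → . - g X], [X → . - - D], [X → . D - -], [X → . b b b] }  — shift
  I11: { [D → - g X .] }  — reduce
  I12: { [D → - . g X] }  — shift
  I13: { [X → - - D .] }  — reduce

Every state is either a pure shift/goto state or contains exactly one complete item and nothing to shift — no conflicts. The grammar is LR(0).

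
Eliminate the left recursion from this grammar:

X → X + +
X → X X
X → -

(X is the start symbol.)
X is directly left-recursive. The standard transformation for
  A → A α₁ | ... | A α_m | β₁ | ... | β_n
is
  A  → β₁ A' | ... | β_n A'
  A' → α₁ A' | ... | α_m A' | ε

X → - becomes X → - X'
X → X + + becomes X' → + + X'
X → X X becomes X' → X X'
Add X' → ε

Resulting grammar:
X → - X'
X' → + + X'
X' → X X'
X' → ε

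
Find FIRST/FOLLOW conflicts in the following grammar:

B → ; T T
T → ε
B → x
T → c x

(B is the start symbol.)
Yes. T → c x with FOLLOW(T) on { 'c' }

Nullable non-terminals: T.

T: nullable alternative(s) T → ε; FOLLOW(T) = { $, 'c' }
  T → ε: FIRST \ {ε} = { } — this is the only nullable alternative, skip
  T → c x: FIRST \ {ε} = { 'c' } — overlaps FOLLOW(T) on { 'c' }: CONFLICT

B has no nullable alternative, so no FIRST/FOLLOW check is needed there.

So the grammar has 1 FIRST/FOLLOW conflict (marked CONFLICT above).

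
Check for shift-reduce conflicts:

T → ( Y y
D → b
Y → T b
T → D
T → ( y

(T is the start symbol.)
No shift-reduce conflicts

A shift-reduce conflict occurs when an LR(0) state has both:
  - a complete (reduce) item [A → α .] (dot at the end), and
  - a shift item [B → β . c γ] (dot before a terminal).

Augment with T' → T and build the canonical LR(0) collection (I0 = CLOSURE({[T' → . T]}), then GOTO on every symbol after a dot until no new states appear). It has 10 states:
  I0: { [D → . b], [T → . ( Y y], [T → . ( y], [T → . D], [T' → . T] }  — shift
  I1: { [D → . b], [T → ( . Y y], [T → ( . y], [T → . ( Y y], [T → . ( y], [T → . D], [Y → . T b] }  — shift
  I2: { [T → D .] }  — reduce
  I3: { [T' → T .] }  — accept
  I4: { [D → b .] }  — reduce
  I5: { [Y → T . b] }  — shift
  I6: { [T → ( Y . y] }  — shift
  I7: { [T → ( y .] }  — reduce
  I8: { [T → ( Y y .] }  — reduce
  I9: { [Y → T b .] }  — reduce

No state contains both a complete item and a shift item.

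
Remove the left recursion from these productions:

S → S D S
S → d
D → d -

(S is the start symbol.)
S is directly left-recursive. The standard transformation for
  A → A α₁ | ... | A α_m | β₁ | ... | β_n
is
  A  → β₁ A' | ... | β_n A'
  A' → α₁ A' | ... | α_m A' | ε

S → d becomes S → d S'
S → S D S becomes S' → D S S'
Add S' → ε

Productions for other non-terminals are unchanged:
  D → d -

Resulting grammar:
S → d S'
S' → D S S'
S' → ε
D → d -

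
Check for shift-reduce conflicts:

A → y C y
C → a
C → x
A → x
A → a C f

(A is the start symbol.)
No shift-reduce conflicts

A shift-reduce conflict occurs when an LR(0) state has both:
  - a complete (reduce) item [A → α .] (dot at the end), and
  - a shift item [B → β . c γ] (dot before a terminal).

Augment with A' → A and build the canonical LR(0) collection (I0 = CLOSURE({[A' → . A]}), then GOTO on every symbol after a dot until no new states appear). It has 11 states:
  I0: { [A → . a C f], [A → . x], [A → . y C y], [A' → . A] }  — shift
  I1: { [A' → A .] }  — accept
  I2: { [A → a . C f], [C → . a], [C → . x] }  — shift
  I3: { [A → x .] }  — reduce
  I4: { [A → y . C y], [C → . a], [C → . x] }  — shift
  I5: { [A → y C . y] }  — shift
  I6: { [C → a .] }  — reduce
  I7: { [C → x .] }  — reduce
  I8: { [A → y C y .] }  — reduce
  I9: { [A → a C . f] }  — shift
  I10: { [A → a C f .] }  — reduce

No state contains both a complete item and a shift item.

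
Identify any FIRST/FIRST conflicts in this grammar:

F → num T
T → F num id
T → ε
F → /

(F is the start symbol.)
FIRST sets of the non-terminals at (or reachable through a nullable prefix from) the front of some alternative:
  FIRST(F) = { '/', 'num' }

Productions for F:
  F → num T: FIRST = { 'num' }
  F → /: FIRST = { '/' }
Productions for T:
  T → F num id: FIRST = { '/', 'num' }
  T → ε: FIRST = { ε }

All alternatives of each non-terminal have pairwise disjoint FIRST sets.

Answer: No FIRST/FIRST conflicts.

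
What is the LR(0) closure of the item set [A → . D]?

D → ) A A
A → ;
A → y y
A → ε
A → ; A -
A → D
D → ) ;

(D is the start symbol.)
To compute CLOSURE, for each item [A → α.Bβ] where B is a non-terminal, add [B → .γ] for all productions B → γ; repeat for the newly added items until nothing changes.

Start with: [A → . D]
  [A → . D] has the dot before D: add [D → . ) A A], [D → . ) ;]
No further items can be added.

CLOSURE = { [A → . D], [D → . ) ;], [D → . ) A A] }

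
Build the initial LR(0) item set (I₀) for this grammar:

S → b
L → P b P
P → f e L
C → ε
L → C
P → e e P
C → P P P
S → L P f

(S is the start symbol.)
First, augment the grammar with S' → S
I₀ = CLOSURE({ [S' → . S] }):
  [S' → . S] has the dot before S: add [S → . b], [S → . L P f]
  [S → . L P f] has the dot before L: add [L → . P b P], [L → . C]
  [L → . P b P] has the dot before P: add [P → . f e L], [P → . e e P]
  [L → . C] has the dot before C: add [C → .], [C → . P P P]
No further items can be added.

I₀ = { [C → . P P P], [C → .], [L → . C], [L → . P b P], [P → . e e P], [P → . f e L], [S → . L P f], [S → . b], [S' → . S] }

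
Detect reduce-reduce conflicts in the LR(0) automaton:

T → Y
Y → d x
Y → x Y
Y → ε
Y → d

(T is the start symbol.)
No reduce-reduce conflicts

Augment with T' → T and build the canonical LR(0) collection (I0 = CLOSURE({[T' → . T]}), then GOTO on every symbol after a dot until no new states appear). It has 7 states:
  I0: { [T → . Y], [T' → . T], [Y → . d x], [Y → . d], [Y → . x Y], [Y → .] }  — shift, reduce
  I1: { [T' → T .] }  — accept
  I2: { [T → Y .] }  — reduce
  I3: { [Y → d . x], [Y → d .] }  — shift, reduce
  I4: { [Y → . d x], [Y → . d], [Y → . x Y], [Y → .], [Y → x . Y] }  — shift, reduce
  I5: { [Y → x Y .] }  — reduce
  I6: { [Y → d x .] }  — reduce

No state contains more than one complete item.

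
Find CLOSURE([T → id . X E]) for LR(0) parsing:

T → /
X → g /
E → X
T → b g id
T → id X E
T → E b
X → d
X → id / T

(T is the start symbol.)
{ [T → id . X E], [X → . d], [X → . g /], [X → . id / T] }

Start with: [T → id . X E]
  [T → id . X E] has the dot before X: add [X → . g /], [X → . d], [X → . id / T]
No further items can be added.

CLOSURE = { [T → id . X E], [X → . d], [X → . g /], [X → . id / T] }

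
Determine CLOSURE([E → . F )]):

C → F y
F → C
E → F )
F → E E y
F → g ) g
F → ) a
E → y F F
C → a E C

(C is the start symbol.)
Start with: [E → . F )]
  [E → . F )] has the dot before F: add [F → . C], [F → . E E y], [F → . g ) g], [F → . ) a]
  [F → . C] has the dot before C: add [C → . F y], [C → . a E C]
  [F → . E E y] has the dot before E: add [E → . y F F]
No further items can be added.

CLOSURE = { [C → . F y], [C → . a E C], [E → . F )], [E → . y F F], [F → . ) a], [F → . C], [F → . E E y], [F → . g ) g] }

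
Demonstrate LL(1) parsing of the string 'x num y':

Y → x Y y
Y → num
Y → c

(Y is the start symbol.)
LL(1) parsing maintains a stack (initially the start symbol over $) and the input. At each step: if the stack top is a terminal, match it against the current input token; if it is a non-terminal N, replace it with the RHS of M[N, lookahead] (the unique production whose predict set contains the lookahead).

Stack is shown with the top on the left.

Stack    Input      Action
--------------------------
Y $      x num y $  output Y → x Y y
x Y y $  x num y $  match 'x'
Y y $    num y $    output Y → num
num y $  num y $    match 'num'
y $      y $        match 'y'
$        $          accept

The string is accepted.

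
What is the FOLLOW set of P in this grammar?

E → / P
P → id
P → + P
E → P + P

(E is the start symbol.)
To compute FOLLOW(P), find every occurrence of P on a right-hand side N → α P β: add FIRST(β) \ {ε}, and if β is empty or nullable also add FOLLOW(N). Iterate to a fixed point.

In E → / P: P is at the end, add FOLLOW(E)
In P → + P: P is at the end; this adds FOLLOW(P) to itself — nothing new
In E → P + P: P is followed by '+' P, add FIRST('+' P) \ {ε} = { '+' }
In E → P + P: P is at the end, add FOLLOW(E)

The FOLLOW sets referred to above (computed the same way, to a fixed point):
  FOLLOW(E) = { $ }

Taking the union: FOLLOW(P) = { $, '+' }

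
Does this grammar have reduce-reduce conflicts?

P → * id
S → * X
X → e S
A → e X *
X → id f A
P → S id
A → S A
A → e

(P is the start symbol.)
No reduce-reduce conflicts

A reduce-reduce conflict occurs when an LR(0) state has two complete items [A → α .] and [B → β .] — both call for a reduction, and with no lookahead the parser cannot choose between them.

Augment with P' → P and build the canonical LR(0) collection (I0 = CLOSURE({[P' → . P]}), then GOTO on every symbol after a dot until no new states appear). It has 18 states:
  I0: { [P → . * id], [P → . S id], [P' → . P], [S → . * X] }  — shift
  I1: { [P → * . id], [S → * . X], [X → . e S], [X → . id f A] }  — shift
  I2: { [P' → P .] }  — accept
  I3: { [P → S . id] }  — shift
  I4: { [P → S id .] }  — reduce
  I5: { [S → * X .] }  — reduce
  I6: { [S → . * X], [X → e . S] }  — shift
  I7: { [P → * id .], [X → id . f A] }  — shift, reduce
  I8: { [A → . S A], [A → . e X *], [A → . e], [S → . * X], [X → id f . A] }  — shift
  I9: { [S → * . X], [X → . e S], [X → . id f A] }  — shift
  I10: { [X → id f A .] }  — reduce
  I11: { [A → . S A], [A → . e X *], [A → . e], [A → S . A], [S → . * X] }  — shift
  I12: { [A → e . X *], [A → e .], [X → . e S], [X → . id f A] }  — shift, reduce
  I13: { [A → e X . *] }  — shift
  I14: { [X → id . f A] }  — shift
  I15: { [A → e X * .] }  — reduce
  I16: { [A → S A .] }  — reduce
  I17: { [X → e S .] }  — reduce

No state contains more than one complete item.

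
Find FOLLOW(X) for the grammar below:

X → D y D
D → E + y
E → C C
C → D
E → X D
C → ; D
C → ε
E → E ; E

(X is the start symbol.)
To compute FOLLOW(X), find every occurrence of X on a right-hand side N → α X β: add FIRST(β) \ {ε}, and if β is empty or nullable also add FOLLOW(N). Iterate to a fixed point.

X is the start symbol, so $ ∈ FOLLOW(X).
In E → X D: X is followed by D, add FIRST(D) \ {ε} = { '+', ';' }

Taking the union: FOLLOW(X) = { $, '+', ';' }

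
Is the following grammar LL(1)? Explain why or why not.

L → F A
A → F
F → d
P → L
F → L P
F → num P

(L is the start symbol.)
No. Predict set conflict for F: { 'd' }

Relevant sets:
  FIRST(L) = { 'd', 'num' }

For F:
  PREDICT(F → d) = { 'd' }
  PREDICT(F → L P) = { 'd', 'num' }
  PREDICT(F → num P) = { 'num' }
L, A, P have a single production, so nothing to check there.

Conflict found: Predict set conflict for F: { 'd' }
The grammar is NOT LL(1).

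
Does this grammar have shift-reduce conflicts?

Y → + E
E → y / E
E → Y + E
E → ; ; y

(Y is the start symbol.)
A shift-reduce conflict occurs when an LR(0) state has both:
  - a complete (reduce) item [A → α .] (dot at the end), and
  - a shift item [B → β . c γ] (dot before a terminal).

Augment with Y' → Y and build the canonical LR(0) collection (I0 = CLOSURE({[Y' → . Y]}), then GOTO on every symbol after a dot until no new states appear). It has 13 states:
  I0: { [Y → . + E], [Y' → . Y] }  — shift
  I1: { [E → . ; ; y], [E → . Y + E], [E → . y / E], [Y → + . E], [Y → . + E] }  — shift
  I2: { [Y' → Y .] }  — accept
  I3: { [E → ; . ; y] }  — shift
  I4: { [Y → + E .] }  — reduce
  I5: { [E → Y . + E] }  — shift
  I6: { [E → y . / E] }  — shift
  I7: { [E → . ; ; y], [E → . Y + E], [E → . y / E], [E → y / . E], [Y → . + E] }  — shift
  I8: { [E → y / E .] }  — reduce
  I9: { [E → . ; ; y], [E → . Y + E], [E → . y / E], [E → Y + . E], [Y → . + E] }  — shift
  I10: { [E → Y + E .] }  — reduce
  I11: { [E → ; ; . y] }  — shift
  I12: { [E → ; ; y .] }  — reduce

No state contains both a complete item and a shift item.

Answer: No shift-reduce conflicts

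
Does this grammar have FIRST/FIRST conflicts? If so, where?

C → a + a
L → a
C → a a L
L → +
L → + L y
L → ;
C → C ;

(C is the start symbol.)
FIRST sets of the non-terminals at (or reachable through a nullable prefix from) the front of some alternative:
  FIRST(C) = { 'a' }

Productions for C:
  C → a + a: FIRST = { 'a' }
  C → a a L: FIRST = { 'a' }
  C → C ;: FIRST = { 'a' }
Productions for L:
  L → a: FIRST = { 'a' }
  L → +: FIRST = { '+' }
  L → + L y: FIRST = { '+' }
  L → ;: FIRST = { ';' }

Conflict for C: C → a + a and C → a a L
  Overlap: { 'a' }
Conflict for C: C → a + a and C → C ;
  Overlap: { 'a' }
Conflict for C: C → a a L and C → C ;
  Overlap: { 'a' }
Conflict for L: L → + and L → + L y
  Overlap: { '+' }

Answer: Yes. C → a '+' a / C → a a L on { 'a' }; C → a '+' a / C → C ';' on { 'a' }; C → a a L / C → C ';' on { 'a' }; L → '+' / L → '+' L y on { '+' }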